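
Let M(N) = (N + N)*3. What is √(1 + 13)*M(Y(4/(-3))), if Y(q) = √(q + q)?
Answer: 8*I*√21 ≈ 36.661*I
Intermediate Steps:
Y(q) = √2*√q (Y(q) = √(2*q) = √2*√q)
M(N) = 6*N (M(N) = (2*N)*3 = 6*N)
√(1 + 13)*M(Y(4/(-3))) = √(1 + 13)*(6*(√2*√(4/(-3)))) = √14*(6*(√2*√(4*(-⅓)))) = √14*(6*(√2*√(-4/3))) = √14*(6*(√2*(2*I*√3/3))) = √14*(6*(2*I*√6/3)) = √14*(4*I*√6) = 8*I*√21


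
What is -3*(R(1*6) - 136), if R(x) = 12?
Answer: 372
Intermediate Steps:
-3*(R(1*6) - 136) = -3*(12 - 136) = -3*(-124) = 372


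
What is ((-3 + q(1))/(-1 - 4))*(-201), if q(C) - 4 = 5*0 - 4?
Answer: -603/5 ≈ -120.60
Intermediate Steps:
q(C) = 0 (q(C) = 4 + (5*0 - 4) = 4 + (0 - 4) = 4 - 4 = 0)
((-3 + q(1))/(-1 - 4))*(-201) = ((-3 + 0)/(-1 - 4))*(-201) = -3/(-5)*(-201) = -3*(-⅕)*(-201) = (⅗)*(-201) = -603/5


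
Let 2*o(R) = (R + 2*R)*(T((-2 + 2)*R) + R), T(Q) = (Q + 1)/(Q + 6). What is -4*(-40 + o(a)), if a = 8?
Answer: -232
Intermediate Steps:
T(Q) = (1 + Q)/(6 + Q)
o(R) = 3*R*(⅙ + R)/2 (o(R) = ((R + 2*R)*((1 + (-2 + 2)*R)/(6 + (-2 + 2)*R) + R))/2 = ((3*R)*((1 + 0*R)/(6 + 0*R) + R))/2 = ((3*R)*((1 + 0)/(6 + 0) + R))/2 = ((3*R)*(1/6 + R))/2 = ((3*R)*((⅙)*1 + R))/2 = ((3*R)*(⅙ + R))/2 = (3*R*(⅙ + R))/2 = 3*R*(⅙ + R)/2)
-4*(-40 + o(a)) = -4*(-40 + (¼)*8*(1 + 6*8)) = -4*(-40 + (¼)*8*(1 + 48)) = -4*(-40 + (¼)*8*49) = -4*(-40 + 98) = -4*58 = -232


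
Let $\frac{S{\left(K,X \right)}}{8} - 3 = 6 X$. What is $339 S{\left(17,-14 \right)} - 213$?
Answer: $-219885$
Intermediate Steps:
$S{\left(K,X \right)} = 24 + 48 X$ ($S{\left(K,X \right)} = 24 + 8 \cdot 6 X = 24 + 48 X$)
$339 S{\left(17,-14 \right)} - 213 = 339 \left(24 + 48 \left(-14\right)\right) - 213 = 339 \left(24 - 672\right) - 213 = 339 \left(-648\right) - 213 = -219672 - 213 = -219885$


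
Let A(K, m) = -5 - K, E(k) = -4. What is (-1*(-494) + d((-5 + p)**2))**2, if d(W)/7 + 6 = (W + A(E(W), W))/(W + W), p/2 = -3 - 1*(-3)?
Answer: 129595456/625 ≈ 2.0735e+5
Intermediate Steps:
p = 0 (p = 2*(-3 - 1*(-3)) = 2*(-3 + 3) = 2*0 = 0)
d(W) = -42 + 7*(-1 + W)/(2*W) (d(W) = -42 + 7*((W + (-5 - 1*(-4)))/(W + W)) = -42 + 7*((W + (-5 + 4))/((2*W))) = -42 + 7*((W - 1)*(1/(2*W))) = -42 + 7*((-1 + W)*(1/(2*W))) = -42 + 7*((-1 + W)/(2*W)) = -42 + 7*(-1 + W)/(2*W))
(-1*(-494) + d((-5 + p)**2))**2 = (-1*(-494) + 7*(-1 - 11*(-5 + 0)**2)/(2*((-5 + 0)**2)))**2 = (494 + 7*(-1 - 11*(-5)**2)/(2*((-5)**2)))**2 = (494 + (7/2)*(-1 - 11*25)/25)**2 = (494 + (7/2)*(1/25)*(-1 - 275))**2 = (494 + (7/2)*(1/25)*(-276))**2 = (494 - 966/25)**2 = (11384/25)**2 = 129595456/625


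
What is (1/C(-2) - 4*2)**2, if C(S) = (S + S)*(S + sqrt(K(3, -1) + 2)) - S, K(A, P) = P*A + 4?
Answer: 41221/676 - 203*sqrt(3)/169 ≈ 58.897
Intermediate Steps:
K(A, P) = 4 + A*P (K(A, P) = A*P + 4 = 4 + A*P)
C(S) = -S + 2*S*(S + sqrt(3)) (C(S) = (S + S)*(S + sqrt((4 + 3*(-1)) + 2)) - S = (2*S)*(S + sqrt((4 - 3) + 2)) - S = (2*S)*(S + sqrt(1 + 2)) - S = (2*S)*(S + sqrt(3)) - S = 2*S*(S + sqrt(3)) - S = -S + 2*S*(S + sqrt(3)))
(1/C(-2) - 4*2)**2 = (1/(-2*(-1 + 2*(-2) + 2*sqrt(3))) - 4*2)**2 = (1/(-2*(-1 - 4 + 2*sqrt(3))) - 8)**2 = (1/(-2*(-5 + 2*sqrt(3))) - 8)**2 = (1/(10 - 4*sqrt(3)) - 8)**2 = (-8 + 1/(10 - 4*sqrt(3)))**2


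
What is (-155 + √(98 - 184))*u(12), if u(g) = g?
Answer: -1860 + 12*I*√86 ≈ -1860.0 + 111.28*I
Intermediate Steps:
(-155 + √(98 - 184))*u(12) = (-155 + √(98 - 184))*12 = (-155 + √(-86))*12 = (-155 + I*√86)*12 = -1860 + 12*I*√86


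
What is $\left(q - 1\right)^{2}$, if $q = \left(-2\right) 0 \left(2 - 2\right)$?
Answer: $1$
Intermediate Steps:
$q = 0$ ($q = 0 \left(2 - 2\right) = 0 \cdot 0 = 0$)
$\left(q - 1\right)^{2} = \left(0 - 1\right)^{2} = \left(-1\right)^{2} = 1$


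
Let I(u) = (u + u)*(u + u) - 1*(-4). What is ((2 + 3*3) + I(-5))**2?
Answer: 13225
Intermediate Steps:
I(u) = 4 + 4*u**2 (I(u) = (2*u)*(2*u) + 4 = 4*u**2 + 4 = 4 + 4*u**2)
((2 + 3*3) + I(-5))**2 = ((2 + 3*3) + (4 + 4*(-5)**2))**2 = ((2 + 9) + (4 + 4*25))**2 = (11 + (4 + 100))**2 = (11 + 104)**2 = 115**2 = 13225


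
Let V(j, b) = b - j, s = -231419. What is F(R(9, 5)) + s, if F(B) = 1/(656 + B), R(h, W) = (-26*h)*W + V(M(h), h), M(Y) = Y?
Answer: -118949367/514 ≈ -2.3142e+5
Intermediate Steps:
R(h, W) = -26*W*h (R(h, W) = (-26*h)*W + (h - h) = -26*W*h + 0 = -26*W*h)
F(R(9, 5)) + s = 1/(656 - 26*5*9) - 231419 = 1/(656 - 1170) - 231419 = 1/(-514) - 231419 = -1/514 - 231419 = -118949367/514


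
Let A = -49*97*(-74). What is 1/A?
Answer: 1/351722 ≈ 2.8432e-6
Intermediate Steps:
A = 351722 (A = -4753*(-74) = 351722)
1/A = 1/351722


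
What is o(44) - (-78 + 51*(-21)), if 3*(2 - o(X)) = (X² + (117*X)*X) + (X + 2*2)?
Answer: -225043/3 ≈ -75014.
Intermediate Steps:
o(X) = ⅔ - 118*X²/3 - X/3 (o(X) = 2 - ((X² + (117*X)*X) + (X + 2*2))/3 = 2 - ((X² + 117*X²) + (X + 4))/3 = 2 - (118*X² + (4 + X))/3 = 2 - (4 + X + 118*X²)/3 = 2 + (-4/3 - 118*X²/3 - X/3) = ⅔ - 118*X²/3 - X/3)
o(44) - (-78 + 51*(-21)) = (⅔ - 118/3*44² - ⅓*44) - (-78 + 51*(-21)) = (⅔ - 118/3*1936 - 44/3) - (-78 - 1071) = (⅔ - 228448/3 - 44/3) - 1*(-1149) = -228490/3 + 1149 = -225043/3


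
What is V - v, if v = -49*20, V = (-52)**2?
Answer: 3684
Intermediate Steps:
V = 2704
v = -980
V - v = 2704 - 1*(-980) = 2704 + 980 = 3684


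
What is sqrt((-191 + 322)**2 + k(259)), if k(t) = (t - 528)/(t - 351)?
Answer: sqrt(36318863)/46 ≈ 131.01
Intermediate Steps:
k(t) = (-528 + t)/(-351 + t)
sqrt((-191 + 322)**2 + k(259)) = sqrt((-191 + 322)**2 + (-528 + 259)/(-351 + 259)) = sqrt(131**2 - 269/(-92)) = sqrt(17161 - 1/92*(-269)) = sqrt(17161 + 269/92) = sqrt(1579081/92) = sqrt(36318863)/46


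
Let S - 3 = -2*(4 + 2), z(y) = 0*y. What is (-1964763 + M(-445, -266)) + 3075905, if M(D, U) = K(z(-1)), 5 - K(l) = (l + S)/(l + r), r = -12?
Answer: 4444585/4 ≈ 1.1111e+6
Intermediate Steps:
z(y) = 0
S = -9 (S = 3 - 2*(4 + 2) = 3 - 2*6 = 3 - 12 = -9)
K(l) = 5 - (-9 + l)/(-12 + l) (K(l) = 5 - (l - 9)/(l - 12) = 5 - (-9 + l)/(-12 + l))
M(D, U) = 17/4 (M(D, U) = (-51 + 4*0)/(-12 + 0) = (-51 + 0)/(-12) = -1/12*(-51) = 17/4)
(-1964763 + M(-445, -266)) + 3075905 = (-1964763 + 17/4) + 3075905 = -7859035/4 + 3075905 = 4444585/4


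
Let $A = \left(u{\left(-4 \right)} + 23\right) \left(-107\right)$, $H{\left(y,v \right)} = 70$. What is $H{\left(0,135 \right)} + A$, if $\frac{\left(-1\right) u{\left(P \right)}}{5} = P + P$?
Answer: $-6671$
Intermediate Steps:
$u{\left(P \right)} = - 10 P$ ($u{\left(P \right)} = - 5 \left(P + P\right) = - 5 \cdot 2 P = - 10 P$)
$A = -6741$ ($A = \left(\left(-10\right) \left(-4\right) + 23\right) \left(-107\right) = \left(40 + 23\right) \left(-107\right) = 63 \left(-107\right) = -6741$)
$H{\left(0,135 \right)} + A = 70 - 6741 = -6671$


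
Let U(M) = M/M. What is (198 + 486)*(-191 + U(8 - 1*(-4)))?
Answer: -129960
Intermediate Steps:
U(M) = 1
(198 + 486)*(-191 + U(8 - 1*(-4))) = (198 + 486)*(-191 + 1) = 684*(-190) = -129960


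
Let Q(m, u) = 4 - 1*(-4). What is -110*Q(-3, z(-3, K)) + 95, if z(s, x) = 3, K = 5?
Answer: -785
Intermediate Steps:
Q(m, u) = 8 (Q(m, u) = 4 + 4 = 8)
-110*Q(-3, z(-3, K)) + 95 = -110*8 + 95 = -880 + 95 = -785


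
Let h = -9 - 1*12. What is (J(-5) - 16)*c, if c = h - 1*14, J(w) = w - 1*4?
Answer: 875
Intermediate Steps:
h = -21 (h = -9 - 12 = -21)
J(w) = -4 + w (J(w) = w - 4 = -4 + w)
c = -35 (c = -21 - 1*14 = -21 - 14 = -35)
(J(-5) - 16)*c = ((-4 - 5) - 16)*(-35) = (-9 - 16)*(-35) = -25*(-35) = 875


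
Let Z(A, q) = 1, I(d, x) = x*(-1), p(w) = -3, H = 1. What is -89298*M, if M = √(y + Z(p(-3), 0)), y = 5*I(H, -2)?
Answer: -89298*√11 ≈ -2.9617e+5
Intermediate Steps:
I(d, x) = -x
y = 10 (y = 5*(-1*(-2)) = 5*2 = 10)
M = √11 (M = √(10 + 1) = √11 ≈ 3.3166)
-89298*M = -89298*√11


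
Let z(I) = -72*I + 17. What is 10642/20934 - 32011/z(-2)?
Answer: -47743208/240741 ≈ -198.32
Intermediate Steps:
z(I) = 17 - 72*I
10642/20934 - 32011/z(-2) = 10642/20934 - 32011/(17 - 72*(-2)) = 10642*(1/20934) - 32011/(17 + 144) = 5321/10467 - 32011/161 = 5321/10467 - 32011*1/161 = 5321/10467 - 4573/23 = -47743208/240741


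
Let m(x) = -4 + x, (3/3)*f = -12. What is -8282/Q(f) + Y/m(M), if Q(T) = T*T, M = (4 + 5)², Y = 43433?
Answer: 2808319/5544 ≈ 506.55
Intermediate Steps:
M = 81 (M = 9² = 81)
f = -12
Q(T) = T²
-8282/Q(f) + Y/m(M) = -8282/((-12)²) + 43433/(-4 + 81) = -8282/144 + 43433/77 = -8282*1/144 + 43433*(1/77) = -4141/72 + 43433/77 = 2808319/5544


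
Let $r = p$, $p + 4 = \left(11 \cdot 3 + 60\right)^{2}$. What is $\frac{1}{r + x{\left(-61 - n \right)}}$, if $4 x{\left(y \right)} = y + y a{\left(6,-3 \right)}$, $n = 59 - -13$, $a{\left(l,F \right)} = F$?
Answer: $\frac{2}{17423} \approx 0.00011479$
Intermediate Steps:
$n = 72$ ($n = 59 + 13 = 72$)
$p = 8645$ ($p = -4 + \left(11 \cdot 3 + 60\right)^{2} = -4 + \left(33 + 60\right)^{2} = -4 + 93^{2} = -4 + 8649 = 8645$)
$r = 8645$
$x{\left(y \right)} = - \frac{y}{2}$ ($x{\left(y \right)} = \frac{y + y \left(-3\right)}{4} = \frac{y - 3 y}{4} = \frac{\left(-2\right) y}{4} = - \frac{y}{2}$)
$\frac{1}{r + x{\left(-61 - n \right)}} = \frac{1}{8645 - \frac{-61 - 72}{2}} = \frac{1}{8645 - - \frac{133}{2}} = \frac{1}{8645 + \frac{133}{2}} = \frac{1}{\frac{17423}{2}} = \frac{2}{17423}$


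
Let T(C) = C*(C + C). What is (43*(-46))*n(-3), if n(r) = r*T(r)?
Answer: 106812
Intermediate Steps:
T(C) = 2*C² (T(C) = C*(2*C) = 2*C²)
n(r) = 2*r³ (n(r) = r*(2*r²) = 2*r³)
(43*(-46))*n(-3) = (43*(-46))*(2*(-3)³) = -3956*(-27) = -1978*(-54) = 106812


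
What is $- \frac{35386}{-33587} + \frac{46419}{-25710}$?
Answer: $- \frac{216433631}{287840590} \approx -0.75192$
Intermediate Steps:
$- \frac{35386}{-33587} + \frac{46419}{-25710} = \left(-35386\right) \left(- \frac{1}{33587}\right) + 46419 \left(- \frac{1}{25710}\right) = \frac{35386}{33587} - \frac{15473}{8570} = - \frac{216433631}{287840590}$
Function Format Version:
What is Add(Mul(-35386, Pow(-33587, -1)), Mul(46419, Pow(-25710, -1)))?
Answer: Rational(-216433631, 287840590) ≈ -0.75192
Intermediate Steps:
Add(Mul(-35386, Pow(-33587, -1)), Mul(46419, Pow(-25710, -1))) = Add(Mul(-35386, Rational(-1, 33587)), Mul(46419, Rational(-1, 25710))) = Add(Rational(35386, 33587), Rational(-15473, 8570)) = Rational(-216433631, 287840590)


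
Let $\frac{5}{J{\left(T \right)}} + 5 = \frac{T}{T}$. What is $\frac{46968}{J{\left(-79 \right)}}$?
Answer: $- \frac{187872}{5} \approx -37574.0$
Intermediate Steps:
$J{\left(T \right)} = - \frac{5}{4}$ ($J{\left(T \right)} = \frac{5}{-5 + \frac{T}{T}} = \frac{5}{-5 + 1} = \frac{5}{-4} = 5 \left(- \frac{1}{4}\right) = - \frac{5}{4}$)
$\frac{46968}{J{\left(-79 \right)}} = \frac{46968}{- \frac{5}{4}} = 46968 \left(- \frac{4}{5}\right) = - \frac{187872}{5}$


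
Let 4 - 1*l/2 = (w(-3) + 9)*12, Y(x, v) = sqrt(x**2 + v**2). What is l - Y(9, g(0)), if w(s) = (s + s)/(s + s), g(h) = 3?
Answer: -232 - 3*sqrt(10) ≈ -241.49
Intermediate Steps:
Y(x, v) = sqrt(v**2 + x**2)
w(s) = 1 (w(s) = (2*s)/((2*s)) = (2*s)*(1/(2*s)) = 1)
l = -232 (l = 8 - 2*(1 + 9)*12 = 8 - 20*12 = 8 - 2*120 = 8 - 240 = -232)
l - Y(9, g(0)) = -232 - sqrt(3**2 + 9**2) = -232 - sqrt(9 + 81) = -232 - sqrt(90) = -232 - 3*sqrt(10)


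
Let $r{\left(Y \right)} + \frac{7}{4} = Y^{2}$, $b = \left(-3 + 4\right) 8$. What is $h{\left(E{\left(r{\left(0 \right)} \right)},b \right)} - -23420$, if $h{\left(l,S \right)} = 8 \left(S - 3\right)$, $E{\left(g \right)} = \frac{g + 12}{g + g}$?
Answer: $23460$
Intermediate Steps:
$b = 8$ ($b = 1 \cdot 8 = 8$)
$r{\left(Y \right)} = - \frac{7}{4} + Y^{2}$
$E{\left(g \right)} = \frac{12 + g}{2 g}$
$h{\left(l,S \right)} = -24 + 8 S$ ($h{\left(l,S \right)} = 8 \left(-3 + S\right) = -24 + 8 S$)
$h{\left(E{\left(r{\left(0 \right)} \right)},b \right)} - -23420 = \left(-24 + 8 \cdot 8\right) - -23420 = \left(-24 + 64\right) + 23420 = 40 + 23420 = 23460$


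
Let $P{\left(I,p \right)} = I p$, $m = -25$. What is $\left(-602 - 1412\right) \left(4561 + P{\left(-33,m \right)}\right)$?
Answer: $-10847404$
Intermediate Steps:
$\left(-602 - 1412\right) \left(4561 + P{\left(-33,m \right)}\right) = \left(-602 - 1412\right) \left(4561 - -825\right) = - 2014 \left(4561 + 825\right) = \left(-2014\right) 5386 = -10847404$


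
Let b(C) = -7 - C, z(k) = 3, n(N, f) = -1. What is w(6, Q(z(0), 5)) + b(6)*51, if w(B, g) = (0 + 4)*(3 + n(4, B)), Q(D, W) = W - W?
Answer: -655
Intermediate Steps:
Q(D, W) = 0
w(B, g) = 8 (w(B, g) = (0 + 4)*(3 - 1) = 4*2 = 8)
w(6, Q(z(0), 5)) + b(6)*51 = 8 + (-7 - 1*6)*51 = 8 + (-7 - 6)*51 = 8 - 13*51 = 8 - 663 = -655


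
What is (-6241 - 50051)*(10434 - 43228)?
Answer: 1846039848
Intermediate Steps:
(-6241 - 50051)*(10434 - 43228) = -56292*(-32794) = 1846039848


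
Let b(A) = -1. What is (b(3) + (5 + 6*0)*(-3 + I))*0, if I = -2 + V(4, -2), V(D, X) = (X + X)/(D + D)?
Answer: 0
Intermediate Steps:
V(D, X) = X/D (V(D, X) = (2*X)/((2*D)) = (2*X)*(1/(2*D)) = X/D)
I = -5/2 (I = -2 - 2/4 = -2 - 2*¼ = -2 - ½ = -5/2 ≈ -2.5000)
(b(3) + (5 + 6*0)*(-3 + I))*0 = (-1 + (5 + 6*0)*(-3 - 5/2))*0 = (-1 + (5 + 0)*(-11/2))*0 = (-1 + 5*(-11/2))*0 = (-1 - 55/2)*0 = -57/2*0 = 0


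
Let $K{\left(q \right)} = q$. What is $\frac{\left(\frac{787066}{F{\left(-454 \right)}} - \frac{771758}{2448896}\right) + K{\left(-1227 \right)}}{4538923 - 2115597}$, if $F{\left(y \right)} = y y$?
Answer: $- \frac{77196004488783}{152898738577019392} \approx -0.00050488$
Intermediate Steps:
$F{\left(y \right)} = y^{2}$
$\frac{\left(\frac{787066}{F{\left(-454 \right)}} - \frac{771758}{2448896}\right) + K{\left(-1227 \right)}}{4538923 - 2115597} = \frac{\left(\frac{787066}{\left(-454\right)^{2}} - \frac{771758}{2448896}\right) - 1227}{4538923 - 2115597} = \frac{\left(\frac{787066}{206116} - \frac{385879}{1224448}\right) - 1227}{2423326} = \left(\left(787066 \cdot \frac{1}{206116} - \frac{385879}{1224448}\right) - 1227\right) \frac{1}{2423326} = \left(\left(\frac{393533}{103058} - \frac{385879}{1224448}\right) - 1227\right) \frac{1}{2423326} = \left(\frac{221046388401}{63094580992} - 1227\right) \frac{1}{2423326} = \left(- \frac{77196004488783}{63094580992}\right) \frac{1}{2423326} = - \frac{77196004488783}{152898738577019392}$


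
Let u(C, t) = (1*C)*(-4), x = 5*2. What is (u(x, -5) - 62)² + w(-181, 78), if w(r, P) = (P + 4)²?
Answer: 17128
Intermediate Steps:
x = 10
u(C, t) = -4*C (u(C, t) = C*(-4) = -4*C)
w(r, P) = (4 + P)²
(u(x, -5) - 62)² + w(-181, 78) = (-4*10 - 62)² + (4 + 78)² = (-40 - 62)² + 82² = (-102)² + 6724 = 10404 + 6724 = 17128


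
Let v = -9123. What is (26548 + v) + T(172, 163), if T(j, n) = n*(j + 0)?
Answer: 45461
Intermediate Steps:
T(j, n) = j*n (T(j, n) = n*j = j*n)
(26548 + v) + T(172, 163) = (26548 - 9123) + 172*163 = 17425 + 28036 = 45461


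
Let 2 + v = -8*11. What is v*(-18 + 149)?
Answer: -11790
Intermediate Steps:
v = -90 (v = -2 - 8*11 = -2 - 88 = -90)
v*(-18 + 149) = -90*(-18 + 149) = -90*131 = -11790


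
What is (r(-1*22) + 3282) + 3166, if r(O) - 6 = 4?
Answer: 6458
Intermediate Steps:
r(O) = 10 (r(O) = 6 + 4 = 10)
(r(-1*22) + 3282) + 3166 = (10 + 3282) + 3166 = 3292 + 3166 = 6458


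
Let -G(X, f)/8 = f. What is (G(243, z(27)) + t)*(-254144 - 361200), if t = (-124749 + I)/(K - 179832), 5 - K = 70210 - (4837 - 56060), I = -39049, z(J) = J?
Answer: 9985242776632/75315 ≈ 1.3258e+8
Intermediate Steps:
G(X, f) = -8*f
K = -121428 (K = 5 - (70210 - (4837 - 56060)) = 5 - (70210 - 1*(-51223)) = 5 - (70210 + 51223) = 5 - 1*121433 = 5 - 121433 = -121428)
t = 81899/150630 (t = (-124749 - 39049)/(-121428 - 179832) = -163798/(-301260) = -163798*(-1/301260) = 81899/150630 ≈ 0.54371)
(G(243, z(27)) + t)*(-254144 - 361200) = (-8*27 + 81899/150630)*(-254144 - 361200) = (-216 + 81899/150630)*(-615344) = -32454181/150630*(-615344) = 9985242776632/75315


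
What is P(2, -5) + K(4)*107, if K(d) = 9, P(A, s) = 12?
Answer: 975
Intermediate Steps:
P(2, -5) + K(4)*107 = 12 + 9*107 = 12 + 963 = 975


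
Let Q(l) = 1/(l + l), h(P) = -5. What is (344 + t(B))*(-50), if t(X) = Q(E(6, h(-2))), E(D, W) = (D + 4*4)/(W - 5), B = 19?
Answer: -189075/11 ≈ -17189.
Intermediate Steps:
E(D, W) = (16 + D)/(-5 + W) (E(D, W) = (D + 16)/(-5 + W) = (16 + D)/(-5 + W))
Q(l) = 1/(2*l)
t(X) = -5/22 (t(X) = 1/(2*(((16 + 6)/(-5 - 5)))) = 1/(2*((22/(-10)))) = 1/(2*((-⅒*22))) = 1/(2*(-11/5)) = (½)*(-5/11) = -5/22)
(344 + t(B))*(-50) = (344 - 5/22)*(-50) = (7563/22)*(-50) = -189075/11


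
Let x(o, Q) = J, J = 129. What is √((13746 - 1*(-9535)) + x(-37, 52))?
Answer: √23410 ≈ 153.00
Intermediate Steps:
x(o, Q) = 129
√((13746 - 1*(-9535)) + x(-37, 52)) = √((13746 - 1*(-9535)) + 129) = √((13746 + 9535) + 129) = √(23281 + 129) = √23410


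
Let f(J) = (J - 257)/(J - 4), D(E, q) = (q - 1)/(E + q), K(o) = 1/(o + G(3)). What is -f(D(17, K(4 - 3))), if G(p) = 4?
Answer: -11053/174 ≈ -63.523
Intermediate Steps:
K(o) = 1/(4 + o) (K(o) = 1/(o + 4) = 1/(4 + o))
D(E, q) = (-1 + q)/(E + q)
f(J) = (-257 + J)/(-4 + J)
-f(D(17, K(4 - 3))) = -(-257 + (-1 + 1/(4 + (4 - 3)))/(17 + 1/(4 + (4 - 3))))/(-4 + (-1 + 1/(4 + (4 - 3)))/(17 + 1/(4 + (4 - 3)))) = -(-257 + (-1 + 1/(4 + 1))/(17 + 1/(4 + 1)))/(-4 + (-1 + 1/(4 + 1))/(17 + 1/(4 + 1))) = -(-257 + (-1 + 1/5)/(17 + 1/5))/(-4 + (-1 + 1/5)/(17 + 1/5)) = -(-257 + (-1 + ⅕)/(17 + ⅕))/(-4 + (-1 + ⅕)/(17 + ⅕)) = -(-257 - ⅘/(86/5))/(-4 - ⅘/(86/5)) = -(-257 + (5/86)*(-⅘))/(-4 + (5/86)*(-⅘)) = -(-257 - 2/43)/(-4 - 2/43) = -(-11053)/((-174/43)*43) = -(-43)*(-11053)/(174*43) = -1*11053/174 = -11053/174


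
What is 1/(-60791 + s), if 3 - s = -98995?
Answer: 1/38207 ≈ 2.6173e-5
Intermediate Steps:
s = 98998 (s = 3 - 1*(-98995) = 3 + 98995 = 98998)
1/(-60791 + s) = 1/(-60791 + 98998) = 1/38207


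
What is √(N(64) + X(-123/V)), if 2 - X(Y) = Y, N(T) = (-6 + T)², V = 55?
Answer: √10188915/55 ≈ 58.036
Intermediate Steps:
X(Y) = 2 - Y
√(N(64) + X(-123/V)) = √((-6 + 64)² + (2 - (-123)/55)) = √(58² + (2 - (-123)/55)) = √(3364 + (2 - 1*(-123/55))) = √(3364 + (2 + 123/55)) = √(3364 + 233/55) = √(185253/55) = √10188915/55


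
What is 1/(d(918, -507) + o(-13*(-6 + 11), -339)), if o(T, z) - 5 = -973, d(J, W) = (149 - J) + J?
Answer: -1/819 ≈ -0.0012210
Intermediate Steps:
d(J, W) = 149
o(T, z) = -968 (o(T, z) = 5 - 973 = -968)
1/(d(918, -507) + o(-13*(-6 + 11), -339)) = 1/(149 - 968) = 1/(-819) = -1/819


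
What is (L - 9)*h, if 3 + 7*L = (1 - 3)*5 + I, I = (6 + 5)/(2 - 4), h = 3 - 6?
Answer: 489/14 ≈ 34.929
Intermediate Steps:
h = -3
I = -11/2 (I = 11/(-2) = 11*(-1/2) = -11/2 ≈ -5.5000)
L = -37/14 (L = -3/7 + ((1 - 3)*5 - 11/2)/7 = -3/7 + (-2*5 - 11/2)/7 = -3/7 + (-10 - 11/2)/7 = -3/7 + (1/7)*(-31/2) = -3/7 - 31/14 = -37/14 ≈ -2.6429)
(L - 9)*h = (-37/14 - 9)*(-3) = -163/14*(-3) = 489/14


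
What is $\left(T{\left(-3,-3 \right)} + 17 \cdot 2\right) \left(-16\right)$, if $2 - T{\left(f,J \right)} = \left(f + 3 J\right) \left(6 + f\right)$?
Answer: $-1152$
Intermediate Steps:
$T{\left(f,J \right)} = 2 - \left(6 + f\right) \left(f + 3 J\right)$ ($T{\left(f,J \right)} = 2 - \left(f + 3 J\right) \left(6 + f\right) = 2 - \left(6 + f\right) \left(f + 3 J\right)$)
$\left(T{\left(-3,-3 \right)} + 17 \cdot 2\right) \left(-16\right) = \left(\left(2 - \left(-3\right)^{2} - -54 - -18 - \left(-9\right) \left(-3\right)\right) + 17 \cdot 2\right) \left(-16\right) = \left(\left(2 - 9 + 54 + 18 - 27\right) + 34\right) \left(-16\right) = \left(38 + 34\right) \left(-16\right) = 72 \left(-16\right) = -1152$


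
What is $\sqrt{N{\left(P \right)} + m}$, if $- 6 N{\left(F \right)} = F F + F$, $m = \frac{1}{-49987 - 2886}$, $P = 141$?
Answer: $\frac{i \sqrt{9328764181346}}{52873} \approx 57.767 i$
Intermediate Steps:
$m = - \frac{1}{52873}$ ($m = \frac{1}{-49987 - 2886} = \frac{1}{-52873} = - \frac{1}{52873} \approx -1.8913 \cdot 10^{-5}$)
$N{\left(F \right)} = - \frac{F}{6} - \frac{F^{2}}{6}$ ($N{\left(F \right)} = - \frac{F F + F}{6} = - \frac{F^{2} + F}{6} = - \frac{F + F^{2}}{6} = - \frac{F}{6} - \frac{F^{2}}{6}$)
$\sqrt{N{\left(P \right)} + m} = \sqrt{\left(- \frac{1}{6}\right) 141 \left(1 + 141\right) - \frac{1}{52873}} = \sqrt{\left(- \frac{1}{6}\right) 141 \cdot 142 - \frac{1}{52873}} = \sqrt{-3337 - \frac{1}{52873}} = \sqrt{- \frac{176437202}{52873}} = \frac{i \sqrt{9328764181346}}{52873}$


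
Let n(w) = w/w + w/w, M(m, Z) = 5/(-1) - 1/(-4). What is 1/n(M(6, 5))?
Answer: ½ ≈ 0.50000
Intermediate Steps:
M(m, Z) = -19/4 (M(m, Z) = 5*(-1) - 1*(-¼) = -5 + ¼ = -19/4)
n(w) = 2 (n(w) = 1 + 1 = 2)
1/n(M(6, 5)) = 1/2 = ½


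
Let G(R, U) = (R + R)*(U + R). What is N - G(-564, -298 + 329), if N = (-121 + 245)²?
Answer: -585848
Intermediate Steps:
G(R, U) = 2*R*(R + U) (G(R, U) = (2*R)*(R + U) = 2*R*(R + U))
N = 15376 (N = 124² = 15376)
N - G(-564, -298 + 329) = 15376 - 2*(-564)*(-564 + (-298 + 329)) = 15376 - 2*(-564)*(-564 + 31) = 15376 - 2*(-564)*(-533) = 15376 - 1*601224 = 15376 - 601224 = -585848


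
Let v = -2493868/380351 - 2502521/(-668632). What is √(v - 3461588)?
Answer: I*√105804345840633306577132442/5528583692 ≈ 1860.5*I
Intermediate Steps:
v = -715643583705/254314849832 (v = -2493868*1/380351 - 2502521*(-1/668632) = -2493868/380351 + 2502521/668632 = -715643583705/254314849832 ≈ -2.8140)
√(v - 3461588) = √(-715643583705/254314849832 - 3461588) = √(-880333948043836921/254314849832) = I*√105804345840633306577132442/5528583692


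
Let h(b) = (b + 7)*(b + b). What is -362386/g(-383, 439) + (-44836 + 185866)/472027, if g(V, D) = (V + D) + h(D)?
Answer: -57911211551/92433271194 ≈ -0.62652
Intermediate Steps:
h(b) = 2*b*(7 + b) (h(b) = (7 + b)*(2*b) = 2*b*(7 + b))
g(V, D) = D + V + 2*D*(7 + D) (g(V, D) = (V + D) + 2*D*(7 + D) = (D + V) + 2*D*(7 + D) = D + V + 2*D*(7 + D))
-362386/g(-383, 439) + (-44836 + 185866)/472027 = -362386/(439 - 383 + 2*439*(7 + 439)) + (-44836 + 185866)/472027 = -362386/(439 - 383 + 2*439*446) + 141030*(1/472027) = -362386/(439 - 383 + 391588) + 141030/472027 = -362386/391644 + 141030/472027 = -362386*1/391644 + 141030/472027 = -181193/195822 + 141030/472027 = -57911211551/92433271194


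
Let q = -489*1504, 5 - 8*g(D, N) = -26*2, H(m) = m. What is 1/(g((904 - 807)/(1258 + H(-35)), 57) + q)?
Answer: -8/5883591 ≈ -1.3597e-6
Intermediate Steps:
g(D, N) = 57/8 (g(D, N) = 5/8 - (-13)*2/4 = 5/8 - ⅛*(-52) = 5/8 + 13/2 = 57/8)
q = -735456
1/(g((904 - 807)/(1258 + H(-35)), 57) + q) = 1/(57/8 - 735456) = 1/(-5883591/8) = -8/5883591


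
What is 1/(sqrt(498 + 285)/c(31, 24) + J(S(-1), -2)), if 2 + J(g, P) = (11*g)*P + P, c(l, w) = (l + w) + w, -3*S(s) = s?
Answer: -636582/7207549 - 2133*sqrt(87)/7207549 ≈ -0.091082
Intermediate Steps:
S(s) = -s/3
c(l, w) = l + 2*w
J(g, P) = -2 + P + 11*P*g (J(g, P) = -2 + ((11*g)*P + P) = -2 + (11*P*g + P) = -2 + (P + 11*P*g) = -2 + P + 11*P*g)
1/(sqrt(498 + 285)/c(31, 24) + J(S(-1), -2)) = 1/(sqrt(498 + 285)/(31 + 2*24) + (-2 - 2 + 11*(-2)*(-1/3*(-1)))) = 1/(sqrt(783)/(31 + 48) + (-2 - 2 + 11*(-2)*(1/3))) = 1/((3*sqrt(87))/79 + (-2 - 2 - 22/3)) = 1/((3*sqrt(87))*(1/79) - 34/3) = 1/(3*sqrt(87)/79 - 34/3) = 1/(-34/3 + 3*sqrt(87)/79)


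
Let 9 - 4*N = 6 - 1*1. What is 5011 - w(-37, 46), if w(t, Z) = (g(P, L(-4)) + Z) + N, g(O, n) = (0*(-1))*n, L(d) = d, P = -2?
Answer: 4964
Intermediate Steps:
g(O, n) = 0 (g(O, n) = 0*n = 0)
N = 1 (N = 9/4 - (6 - 1*1)/4 = 9/4 - (6 - 1)/4 = 9/4 - ¼*5 = 9/4 - 5/4 = 1)
w(t, Z) = 1 + Z (w(t, Z) = (0 + Z) + 1 = Z + 1 = 1 + Z)
5011 - w(-37, 46) = 5011 - (1 + 46) = 5011 - 1*47 = 5011 - 47 = 4964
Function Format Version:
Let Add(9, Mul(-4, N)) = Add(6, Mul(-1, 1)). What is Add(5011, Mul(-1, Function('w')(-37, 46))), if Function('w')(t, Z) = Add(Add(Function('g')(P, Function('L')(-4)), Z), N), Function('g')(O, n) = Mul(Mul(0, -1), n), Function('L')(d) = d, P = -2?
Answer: 4964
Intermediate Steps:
Function('g')(O, n) = 0 (Function('g')(O, n) = Mul(0, n) = 0)
N = 1 (N = Add(Rational(9, 4), Mul(Rational(-1, 4), Add(6, Mul(-1, 1)))) = Add(Rational(9, 4), Mul(Rational(-1, 4), Add(6, -1))) = Add(Rational(9, 4), Mul(Rational(-1, 4), 5)) = Add(Rational(9, 4), Rational(-5, 4)) = 1)
Function('w')(t, Z) = Add(1, Z) (Function('w')(t, Z) = Add(Add(0, Z), 1) = Add(Z, 1) = Add(1, Z))
Add(5011, Mul(-1, Function('w')(-37, 46))) = Add(5011, Mul(-1, Add(1, 46))) = Add(5011, Mul(-1, 47)) = Add(5011, -47) = 4964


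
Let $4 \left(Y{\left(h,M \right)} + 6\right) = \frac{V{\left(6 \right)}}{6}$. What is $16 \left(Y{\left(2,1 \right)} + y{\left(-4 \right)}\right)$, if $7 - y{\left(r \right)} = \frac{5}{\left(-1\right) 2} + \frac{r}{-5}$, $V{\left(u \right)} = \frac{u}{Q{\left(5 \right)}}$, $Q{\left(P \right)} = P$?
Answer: $44$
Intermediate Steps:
$V{\left(u \right)} = \frac{u}{5}$
$y{\left(r \right)} = \frac{19}{2} + \frac{r}{5}$ ($y{\left(r \right)} = 7 - \left(\frac{5}{\left(-1\right) 2} + \frac{r}{-5}\right) = 7 - \left(\frac{5}{-2} + r \left(- \frac{1}{5}\right)\right) = 7 - \left(5 \left(- \frac{1}{2}\right) - \frac{r}{5}\right) = 7 - \left(- \frac{5}{2} - \frac{r}{5}\right) = 7 + \left(\frac{5}{2} + \frac{r}{5}\right) = \frac{19}{2} + \frac{r}{5}$)
$Y{\left(h,M \right)} = - \frac{119}{20}$ ($Y{\left(h,M \right)} = -6 + \frac{\frac{1}{5} \cdot 6 \cdot \frac{1}{6}}{4} = -6 + \frac{\frac{6}{5} \cdot \frac{1}{6}}{4} = -6 + \frac{1}{4} \cdot \frac{1}{5} = -6 + \frac{1}{20} = - \frac{119}{20}$)
$16 \left(Y{\left(2,1 \right)} + y{\left(-4 \right)}\right) = 16 \left(- \frac{119}{20} + \left(\frac{19}{2} + \frac{1}{5} \left(-4\right)\right)\right) = 16 \left(- \frac{119}{20} + \left(\frac{19}{2} - \frac{4}{5}\right)\right) = 16 \left(- \frac{119}{20} + \frac{87}{10}\right) = 16 \cdot \frac{11}{4} = 44$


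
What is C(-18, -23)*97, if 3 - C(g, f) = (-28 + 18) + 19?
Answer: -582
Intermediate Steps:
C(g, f) = -6 (C(g, f) = 3 - ((-28 + 18) + 19) = 3 - (-10 + 19) = 3 - 1*9 = 3 - 9 = -6)
C(-18, -23)*97 = -6*97 = -582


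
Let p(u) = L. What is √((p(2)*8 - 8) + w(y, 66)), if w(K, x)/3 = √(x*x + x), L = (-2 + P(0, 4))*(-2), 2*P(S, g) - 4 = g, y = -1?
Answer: √(-40 + 3*√4422) ≈ 12.629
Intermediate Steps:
P(S, g) = 2 + g/2
L = -4 (L = (-2 + (2 + (½)*4))*(-2) = (-2 + (2 + 2))*(-2) = (-2 + 4)*(-2) = 2*(-2) = -4)
p(u) = -4
w(K, x) = 3*√(x + x²) (w(K, x) = 3*√(x*x + x) = 3*√(x² + x) = 3*√(x + x²))
√((p(2)*8 - 8) + w(y, 66)) = √((-4*8 - 8) + 3*√(66*(1 + 66))) = √((-32 - 8) + 3*√(66*67)) = √(-40 + 3*√4422)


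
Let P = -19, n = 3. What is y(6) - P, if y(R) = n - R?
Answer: 16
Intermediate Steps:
y(R) = 3 - R
y(6) - P = (3 - 1*6) - 1*(-19) = (3 - 6) + 19 = -3 + 19 = 16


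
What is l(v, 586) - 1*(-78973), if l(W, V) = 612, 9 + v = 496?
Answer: 79585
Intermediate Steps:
v = 487 (v = -9 + 496 = 487)
l(v, 586) - 1*(-78973) = 612 - 1*(-78973) = 612 + 78973 = 79585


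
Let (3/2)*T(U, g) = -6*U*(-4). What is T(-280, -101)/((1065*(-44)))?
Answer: 224/2343 ≈ 0.095604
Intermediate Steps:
T(U, g) = 16*U (T(U, g) = 2*(-6*U*(-4))/3 = 2*(24*U)/3 = 16*U)
T(-280, -101)/((1065*(-44))) = (16*(-280))/((1065*(-44))) = -4480/(-46860) = -4480*(-1/46860) = 224/2343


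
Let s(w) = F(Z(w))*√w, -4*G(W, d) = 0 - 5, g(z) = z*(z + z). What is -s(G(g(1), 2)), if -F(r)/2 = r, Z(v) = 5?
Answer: 5*√5 ≈ 11.180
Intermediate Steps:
g(z) = 2*z² (g(z) = z*(2*z) = 2*z²)
F(r) = -2*r
G(W, d) = 5/4 (G(W, d) = -(0 - 5)/4 = -¼*(-5) = 5/4)
s(w) = -10*√w (s(w) = (-2*5)*√w = -10*√w)
-s(G(g(1), 2)) = -(-10)*√(5/4) = -(-10)*√5/2 = -(-5)*√5 = 5*√5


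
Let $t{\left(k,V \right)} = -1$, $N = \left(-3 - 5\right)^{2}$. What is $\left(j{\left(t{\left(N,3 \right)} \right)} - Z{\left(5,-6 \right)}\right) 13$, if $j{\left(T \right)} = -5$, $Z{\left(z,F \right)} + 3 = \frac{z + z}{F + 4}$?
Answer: $39$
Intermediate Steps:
$N = 64$ ($N = \left(-8\right)^{2} = 64$)
$Z{\left(z,F \right)} = -3 + \frac{2 z}{4 + F}$ ($Z{\left(z,F \right)} = -3 + \frac{z + z}{F + 4} = -3 + \frac{2 z}{4 + F}$)
$\left(j{\left(t{\left(N,3 \right)} \right)} - Z{\left(5,-6 \right)}\right) 13 = \left(-5 - \frac{-12 - -18 + 2 \cdot 5}{4 - 6}\right) 13 = \left(-5 - \frac{-12 + 18 + 10}{-2}\right) 13 = \left(-5 - \left(- \frac{1}{2}\right) 16\right) 13 = \left(-5 - -8\right) 13 = \left(-5 + 8\right) 13 = 3 \cdot 13 = 39$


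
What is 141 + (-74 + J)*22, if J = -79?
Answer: -3225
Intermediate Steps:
141 + (-74 + J)*22 = 141 + (-74 - 79)*22 = 141 - 153*22 = 141 - 3366 = -3225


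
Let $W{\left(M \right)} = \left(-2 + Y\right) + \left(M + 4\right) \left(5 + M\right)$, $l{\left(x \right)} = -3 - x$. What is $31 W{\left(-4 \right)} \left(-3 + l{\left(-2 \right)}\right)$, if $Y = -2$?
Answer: $496$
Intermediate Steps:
$W{\left(M \right)} = -4 + \left(4 + M\right) \left(5 + M\right)$ ($W{\left(M \right)} = \left(-2 - 2\right) + \left(M + 4\right) \left(5 + M\right) = -4 + \left(4 + M\right) \left(5 + M\right)$)
$31 W{\left(-4 \right)} \left(-3 + l{\left(-2 \right)}\right) = 31 \left(16 + \left(-4\right)^{2} + 9 \left(-4\right)\right) \left(-3 - 1\right) = 31 \left(16 + 16 - 36\right) \left(-3 + \left(-3 + 2\right)\right) = 31 \left(- 4 \left(-3 - 1\right)\right) = 31 \left(\left(-4\right) \left(-4\right)\right) = 31 \cdot 16 = 496$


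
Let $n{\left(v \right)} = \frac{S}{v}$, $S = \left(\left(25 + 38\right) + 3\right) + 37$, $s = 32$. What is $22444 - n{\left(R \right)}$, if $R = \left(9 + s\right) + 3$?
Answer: $\frac{987433}{44} \approx 22442.0$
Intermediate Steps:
$R = 44$ ($R = \left(9 + 32\right) + 3 = 41 + 3 = 44$)
$S = 103$ ($S = \left(63 + 3\right) + 37 = 66 + 37 = 103$)
$n{\left(v \right)} = \frac{103}{v}$
$22444 - n{\left(R \right)} = 22444 - \frac{103}{44} = \frac{987433}{44}$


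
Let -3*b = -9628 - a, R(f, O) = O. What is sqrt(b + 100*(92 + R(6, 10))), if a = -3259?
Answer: sqrt(12323) ≈ 111.01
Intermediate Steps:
b = 2123 (b = -(-9628 - 1*(-3259))/3 = -(-9628 + 3259)/3 = -1/3*(-6369) = 2123)
sqrt(b + 100*(92 + R(6, 10))) = sqrt(2123 + 100*(92 + 10)) = sqrt(2123 + 100*102) = sqrt(2123 + 10200) = sqrt(12323)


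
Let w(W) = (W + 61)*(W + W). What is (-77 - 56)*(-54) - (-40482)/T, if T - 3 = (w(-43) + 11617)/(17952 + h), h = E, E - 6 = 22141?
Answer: 1279788165/65183 ≈ 19634.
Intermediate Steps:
E = 22147 (E = 6 + 22141 = 22147)
w(W) = 2*W*(61 + W) (w(W) = (61 + W)*(2*W) = 2*W*(61 + W))
h = 22147
T = 130366/40099 (T = 3 + (2*(-43)*(61 - 43) + 11617)/(17952 + 22147) = 3 + (2*(-43)*18 + 11617)/40099 = 3 + (-1548 + 11617)*(1/40099) = 3 + 10069*(1/40099) = 3 + 10069/40099 = 130366/40099 ≈ 3.2511)
(-77 - 56)*(-54) - (-40482)/T = (-77 - 56)*(-54) - (-40482)/130366/40099 = -133*(-54) - (-40482)*40099/130366 = 7182 - 1*(-811643859/65183) = 7182 + 811643859/65183 = 1279788165/65183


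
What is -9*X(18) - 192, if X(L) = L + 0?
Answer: -354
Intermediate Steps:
X(L) = L
-9*X(18) - 192 = -9*18 - 192 = -162 - 192 = -354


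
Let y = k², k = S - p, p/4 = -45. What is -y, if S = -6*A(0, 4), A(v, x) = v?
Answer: -32400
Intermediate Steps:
p = -180 (p = 4*(-45) = -180)
S = 0 (S = -6*0 = 0)
k = 180 (k = 0 - 1*(-180) = 0 + 180 = 180)
y = 32400 (y = 180² = 32400)
-y = -1*32400 = -32400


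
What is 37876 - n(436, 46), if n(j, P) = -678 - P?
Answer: 38600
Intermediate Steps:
37876 - n(436, 46) = 37876 - (-678 - 1*46) = 37876 - (-678 - 46) = 37876 - 1*(-724) = 37876 + 724 = 38600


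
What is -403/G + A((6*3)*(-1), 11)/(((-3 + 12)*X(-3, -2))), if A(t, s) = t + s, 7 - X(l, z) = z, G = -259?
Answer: 30830/20979 ≈ 1.4696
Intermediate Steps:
X(l, z) = 7 - z
A(t, s) = s + t
-403/G + A((6*3)*(-1), 11)/(((-3 + 12)*X(-3, -2))) = -403/(-259) + (11 + (6*3)*(-1))/(((-3 + 12)*(7 - 1*(-2)))) = -403*(-1/259) + (11 + 18*(-1))/((9*(7 + 2))) = 403/259 + (11 - 18)/((9*9)) = 403/259 - 7/81 = 30830/20979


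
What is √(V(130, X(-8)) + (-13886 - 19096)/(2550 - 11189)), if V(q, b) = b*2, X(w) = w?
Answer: I*√909185638/8639 ≈ 3.4903*I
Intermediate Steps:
V(q, b) = 2*b
√(V(130, X(-8)) + (-13886 - 19096)/(2550 - 11189)) = √(2*(-8) + (-13886 - 19096)/(2550 - 11189)) = √(-16 - 32982/(-8639)) = √(-16 - 32982*(-1/8639)) = √(-16 + 32982/8639) = √(-105242/8639) = I*√909185638/8639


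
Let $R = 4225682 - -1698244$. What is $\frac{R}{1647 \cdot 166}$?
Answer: $\frac{329107}{15189} \approx 21.667$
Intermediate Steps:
$R = 5923926$ ($R = 4225682 + 1698244 = 5923926$)
$\frac{R}{1647 \cdot 166} = \frac{5923926}{1647 \cdot 166} = \frac{5923926}{273402} = 5923926 \cdot \frac{1}{273402} = \frac{329107}{15189}$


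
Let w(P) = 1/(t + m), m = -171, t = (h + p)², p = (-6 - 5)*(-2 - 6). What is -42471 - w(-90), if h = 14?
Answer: -434605744/10233 ≈ -42471.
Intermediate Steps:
p = 88 (p = -11*(-8) = 88)
t = 10404 (t = (14 + 88)² = 102² = 10404)
w(P) = 1/10233 (w(P) = 1/(10404 - 171) = 1/10233)
-42471 - w(-90) = -42471 - 1*1/10233 = -42471 - 1/10233 = -434605744/10233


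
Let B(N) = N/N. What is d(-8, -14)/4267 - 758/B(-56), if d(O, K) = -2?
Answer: -3234388/4267 ≈ -758.00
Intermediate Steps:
B(N) = 1
d(-8, -14)/4267 - 758/B(-56) = -2/4267 - 758/1 = -2*1/4267 - 758*1 = -2/4267 - 758 = -3234388/4267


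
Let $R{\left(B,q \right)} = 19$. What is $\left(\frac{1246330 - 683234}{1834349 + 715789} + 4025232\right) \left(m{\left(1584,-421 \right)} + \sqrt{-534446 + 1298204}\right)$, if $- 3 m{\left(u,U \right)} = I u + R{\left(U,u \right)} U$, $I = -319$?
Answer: $\frac{2634460318373882020}{3825207} + \frac{5132448822556 \sqrt{84862}}{425023} \approx 6.9223 \cdot 10^{11}$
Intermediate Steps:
$m{\left(u,U \right)} = - \frac{19 U}{3} + \frac{319 u}{3}$ ($m{\left(u,U \right)} = - \frac{- 319 u + 19 U}{3} = - \frac{19 U}{3} + \frac{319 u}{3}$)
$\left(\frac{1246330 - 683234}{1834349 + 715789} + 4025232\right) \left(m{\left(1584,-421 \right)} + \sqrt{-534446 + 1298204}\right) = \left(\frac{1246330 - 683234}{1834349 + 715789} + 4025232\right) \left(\left(\left(- \frac{19}{3}\right) \left(-421\right) + \frac{319}{3} \cdot 1584\right) + \sqrt{-534446 + 1298204}\right) = \left(\frac{563096}{2550138} + 4025232\right) \left(\left(\frac{7999}{3} + 168432\right) + \sqrt{763758}\right) = \left(563096 \cdot \frac{1}{2550138} + 4025232\right) \left(\frac{513295}{3} + 3 \sqrt{84862}\right) = \left(\frac{281548}{1275069} + 4025232\right) \left(\frac{513295}{3} + 3 \sqrt{84862}\right) = \frac{5132448822556 \left(\frac{513295}{3} + 3 \sqrt{84862}\right)}{1275069} = \frac{2634460318373882020}{3825207} + \frac{5132448822556 \sqrt{84862}}{425023}$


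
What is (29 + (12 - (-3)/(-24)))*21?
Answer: 6867/8 ≈ 858.38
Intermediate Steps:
(29 + (12 - (-3)/(-24)))*21 = (29 + (12 - (-3)*(-1)/24))*21 = (29 + (12 - 1*⅛))*21 = (29 + (12 - ⅛))*21 = (29 + 95/8)*21 = (327/8)*21 = 6867/8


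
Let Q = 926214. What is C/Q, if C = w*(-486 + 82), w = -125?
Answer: 25250/463107 ≈ 0.054523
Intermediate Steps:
C = 50500 (C = -125*(-486 + 82) = -125*(-404) = 50500)
C/Q = 50500/926214 = 50500*(1/926214) = 25250/463107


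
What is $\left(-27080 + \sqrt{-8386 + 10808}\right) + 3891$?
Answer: $-23189 + \sqrt{2422} \approx -23140.0$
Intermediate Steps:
$\left(-27080 + \sqrt{-8386 + 10808}\right) + 3891 = \left(-27080 + \sqrt{2422}\right) + 3891 = -23189 + \sqrt{2422}$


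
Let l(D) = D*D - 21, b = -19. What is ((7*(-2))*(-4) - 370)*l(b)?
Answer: -106760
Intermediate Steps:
l(D) = -21 + D² (l(D) = D² - 21 = -21 + D²)
((7*(-2))*(-4) - 370)*l(b) = ((7*(-2))*(-4) - 370)*(-21 + (-19)²) = (-14*(-4) - 370)*(-21 + 361) = (56 - 370)*340 = -314*340 = -106760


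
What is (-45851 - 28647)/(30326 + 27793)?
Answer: -74498/58119 ≈ -1.2818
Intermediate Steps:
(-45851 - 28647)/(30326 + 27793) = -74498/58119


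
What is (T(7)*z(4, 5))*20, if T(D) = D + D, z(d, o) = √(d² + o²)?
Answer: 280*√41 ≈ 1792.9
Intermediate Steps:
T(D) = 2*D
(T(7)*z(4, 5))*20 = ((2*7)*√(4² + 5²))*20 = (14*√(16 + 25))*20 = (14*√41)*20 = 280*√41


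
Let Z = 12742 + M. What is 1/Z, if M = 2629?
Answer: 1/15371 ≈ 6.5058e-5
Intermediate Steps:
Z = 15371 (Z = 12742 + 2629 = 15371)
1/Z = 1/15371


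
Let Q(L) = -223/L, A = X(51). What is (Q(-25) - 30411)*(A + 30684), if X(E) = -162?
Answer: -23198307144/25 ≈ -9.2793e+8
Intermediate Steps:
A = -162
(Q(-25) - 30411)*(A + 30684) = (-223/(-25) - 30411)*(-162 + 30684) = (-223*(-1/25) - 30411)*30522 = (223/25 - 30411)*30522 = -760052/25*30522 = -23198307144/25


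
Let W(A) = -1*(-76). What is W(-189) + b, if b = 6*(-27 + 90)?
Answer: 454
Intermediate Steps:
W(A) = 76
b = 378 (b = 6*63 = 378)
W(-189) + b = 76 + 378 = 454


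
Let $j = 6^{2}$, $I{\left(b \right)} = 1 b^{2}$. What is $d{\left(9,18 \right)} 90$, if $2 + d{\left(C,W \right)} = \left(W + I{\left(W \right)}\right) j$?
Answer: $1107900$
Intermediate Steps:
$I{\left(b \right)} = b^{2}$
$j = 36$
$d{\left(C,W \right)} = -2 + 36 W + 36 W^{2}$ ($d{\left(C,W \right)} = -2 + \left(W + W^{2}\right) 36 = -2 + \left(36 W + 36 W^{2}\right) = -2 + 36 W + 36 W^{2}$)
$d{\left(9,18 \right)} 90 = \left(-2 + 36 \cdot 18 + 36 \cdot 18^{2}\right) 90 = \left(-2 + 648 + 36 \cdot 324\right) 90 = \left(-2 + 648 + 11664\right) 90 = 12310 \cdot 90 = 1107900$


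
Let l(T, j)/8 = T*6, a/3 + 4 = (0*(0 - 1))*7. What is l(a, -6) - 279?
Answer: -855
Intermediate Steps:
a = -12 (a = -12 + 3*((0*(0 - 1))*7) = -12 + 3*((0*(-1))*7) = -12 + 3*(0*7) = -12 + 3*0 = -12 + 0 = -12)
l(T, j) = 48*T (l(T, j) = 8*(T*6) = 8*(6*T) = 48*T)
l(a, -6) - 279 = 48*(-12) - 279 = -576 - 279 = -855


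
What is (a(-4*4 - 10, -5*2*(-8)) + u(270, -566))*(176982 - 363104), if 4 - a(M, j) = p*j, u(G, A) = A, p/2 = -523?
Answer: -15470088396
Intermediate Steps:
p = -1046 (p = 2*(-523) = -1046)
a(M, j) = 4 + 1046*j (a(M, j) = 4 - (-1046)*j = 4 + 1046*j)
(a(-4*4 - 10, -5*2*(-8)) + u(270, -566))*(176982 - 363104) = ((4 + 1046*(-5*2*(-8))) - 566)*(176982 - 363104) = ((4 + 1046*(-10*(-8))) - 566)*(-186122) = ((4 + 1046*80) - 566)*(-186122) = ((4 + 83680) - 566)*(-186122) = (83684 - 566)*(-186122) = 83118*(-186122) = -15470088396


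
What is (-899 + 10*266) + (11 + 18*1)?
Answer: 1790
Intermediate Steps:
(-899 + 10*266) + (11 + 18*1) = (-899 + 2660) + (11 + 18) = 1761 + 29 = 1790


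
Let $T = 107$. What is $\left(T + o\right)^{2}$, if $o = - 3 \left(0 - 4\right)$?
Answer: $14161$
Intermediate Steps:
$o = 12$ ($o = \left(-3\right) \left(-4\right) = 12$)
$\left(T + o\right)^{2} = \left(107 + 12\right)^{2} = 119^{2} = 14161$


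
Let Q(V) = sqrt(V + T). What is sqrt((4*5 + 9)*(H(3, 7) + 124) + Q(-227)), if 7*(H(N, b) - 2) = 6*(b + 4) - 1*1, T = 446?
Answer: sqrt(192241 + 49*sqrt(219))/7 ≈ 62.754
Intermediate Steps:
H(N, b) = 37/7 + 6*b/7 (H(N, b) = 2 + (6*(b + 4) - 1*1)/7 = 2 + (6*(4 + b) - 1)/7 = 2 + ((24 + 6*b) - 1)/7 = 2 + (23 + 6*b)/7 = 2 + (23/7 + 6*b/7) = 37/7 + 6*b/7)
Q(V) = sqrt(446 + V) (Q(V) = sqrt(V + 446) = sqrt(446 + V))
sqrt((4*5 + 9)*(H(3, 7) + 124) + Q(-227)) = sqrt((4*5 + 9)*((37/7 + (6/7)*7) + 124) + sqrt(446 - 227)) = sqrt((20 + 9)*((37/7 + 6) + 124) + sqrt(219)) = sqrt(29*(79/7 + 124) + sqrt(219)) = sqrt(29*(947/7) + sqrt(219)) = sqrt(27463/7 + sqrt(219))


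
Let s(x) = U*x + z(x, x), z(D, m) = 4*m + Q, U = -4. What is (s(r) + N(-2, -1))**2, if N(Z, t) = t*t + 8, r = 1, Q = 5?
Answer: 196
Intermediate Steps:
z(D, m) = 5 + 4*m (z(D, m) = 4*m + 5 = 5 + 4*m)
s(x) = 5 (s(x) = -4*x + (5 + 4*x) = 5)
N(Z, t) = 8 + t**2 (N(Z, t) = t**2 + 8 = 8 + t**2)
(s(r) + N(-2, -1))**2 = (5 + (8 + (-1)**2))**2 = (5 + (8 + 1))**2 = (5 + 9)**2 = 14**2 = 196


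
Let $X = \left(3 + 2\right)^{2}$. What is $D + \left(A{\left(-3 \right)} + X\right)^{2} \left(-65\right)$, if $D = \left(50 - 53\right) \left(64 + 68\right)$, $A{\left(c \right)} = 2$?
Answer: $-47781$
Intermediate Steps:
$X = 25$ ($X = 5^{2} = 25$)
$D = -396$ ($D = \left(-3\right) 132 = -396$)
$D + \left(A{\left(-3 \right)} + X\right)^{2} \left(-65\right) = -396 + \left(2 + 25\right)^{2} \left(-65\right) = -396 + 27^{2} \left(-65\right) = -396 + 729 \left(-65\right) = -396 - 47385 = -47781$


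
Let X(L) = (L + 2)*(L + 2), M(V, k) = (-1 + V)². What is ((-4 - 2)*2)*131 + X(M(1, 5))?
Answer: -1568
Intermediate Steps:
X(L) = (2 + L)² (X(L) = (2 + L)*(2 + L) = (2 + L)²)
((-4 - 2)*2)*131 + X(M(1, 5)) = ((-4 - 2)*2)*131 + (2 + (-1 + 1)²)² = -6*2*131 + (2 + 0²)² = -12*131 + (2 + 0)² = -1572 + 2² = -1572 + 4 = -1568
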